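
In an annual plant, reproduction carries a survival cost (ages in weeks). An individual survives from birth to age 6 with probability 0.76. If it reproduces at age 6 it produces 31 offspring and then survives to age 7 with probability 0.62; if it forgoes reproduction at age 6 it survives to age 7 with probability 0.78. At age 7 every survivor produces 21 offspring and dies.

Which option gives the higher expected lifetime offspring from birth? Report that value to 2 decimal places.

breed at age 6: R₀ = 0.76 × (31 + 0.62 × 21) = 0.76 × 44.0200 = 33.4552
delay to age 7: R₀ = 0.76 × (0.78 × 21) = 0.76 × 16.3800 = 12.4488
Higher: breed at age 6 (33.4552).

33.46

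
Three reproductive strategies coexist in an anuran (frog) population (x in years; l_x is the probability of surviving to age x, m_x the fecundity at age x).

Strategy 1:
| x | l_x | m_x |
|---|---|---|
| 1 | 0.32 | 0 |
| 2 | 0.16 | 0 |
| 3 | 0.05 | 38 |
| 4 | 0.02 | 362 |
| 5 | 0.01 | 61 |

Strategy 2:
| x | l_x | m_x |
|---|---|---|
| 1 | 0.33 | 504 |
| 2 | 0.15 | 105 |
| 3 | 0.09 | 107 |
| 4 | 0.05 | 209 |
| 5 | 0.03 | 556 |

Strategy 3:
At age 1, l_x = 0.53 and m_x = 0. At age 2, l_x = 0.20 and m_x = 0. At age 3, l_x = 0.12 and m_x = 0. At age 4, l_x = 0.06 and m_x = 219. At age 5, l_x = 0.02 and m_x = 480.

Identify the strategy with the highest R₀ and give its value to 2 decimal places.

Strategy 1: R₀ = 0.32×0 + 0.16×0 + 0.05×38 + 0.02×362 + 0.01×61 = 9.7500
Strategy 2: R₀ = 0.33×504 + 0.15×105 + 0.09×107 + 0.05×209 + 0.03×556 = 218.8300
Strategy 3: R₀ = 0.53×0 + 0.20×0 + 0.12×0 + 0.06×219 + 0.02×480 = 22.7400
Highest R₀: strategy 2 with 218.8300.

218.83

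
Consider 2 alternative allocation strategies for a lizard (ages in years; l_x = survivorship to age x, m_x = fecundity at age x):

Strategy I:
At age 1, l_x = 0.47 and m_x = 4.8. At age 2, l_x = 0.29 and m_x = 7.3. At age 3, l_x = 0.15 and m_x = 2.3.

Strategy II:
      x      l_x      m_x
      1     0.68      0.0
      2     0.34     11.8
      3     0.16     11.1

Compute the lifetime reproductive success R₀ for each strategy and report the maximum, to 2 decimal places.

Strategy I: R₀ = 0.47×4.8 + 0.29×7.3 + 0.15×2.3 = 4.7180
Strategy II: R₀ = 0.68×0.0 + 0.34×11.8 + 0.16×11.1 = 5.7880
Highest R₀: strategy II with 5.7880.

5.79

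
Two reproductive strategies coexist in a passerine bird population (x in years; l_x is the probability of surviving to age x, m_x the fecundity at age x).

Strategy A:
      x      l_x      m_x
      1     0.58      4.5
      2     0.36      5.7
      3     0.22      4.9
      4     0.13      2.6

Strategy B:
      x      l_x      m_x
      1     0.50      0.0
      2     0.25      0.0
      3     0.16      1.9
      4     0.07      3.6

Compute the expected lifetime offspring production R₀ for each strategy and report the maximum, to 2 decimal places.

6.08

Strategy A: R₀ = 0.58×4.5 + 0.36×5.7 + 0.22×4.9 + 0.13×2.6 = 6.0780
Strategy B: R₀ = 0.50×0.0 + 0.25×0.0 + 0.16×1.9 + 0.07×3.6 = 0.5560
Highest R₀: strategy A with 6.0780.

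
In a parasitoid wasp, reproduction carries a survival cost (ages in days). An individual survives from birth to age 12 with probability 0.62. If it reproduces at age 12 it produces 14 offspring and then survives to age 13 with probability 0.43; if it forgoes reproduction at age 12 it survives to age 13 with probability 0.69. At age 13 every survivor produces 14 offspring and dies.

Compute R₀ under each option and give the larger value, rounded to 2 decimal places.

12.41

breed at age 12: R₀ = 0.62 × (14 + 0.43 × 14) = 0.62 × 20.0200 = 12.4124
delay to age 13: R₀ = 0.62 × (0.69 × 14) = 0.62 × 9.6600 = 5.9892
Higher: breed at age 12 (12.4124).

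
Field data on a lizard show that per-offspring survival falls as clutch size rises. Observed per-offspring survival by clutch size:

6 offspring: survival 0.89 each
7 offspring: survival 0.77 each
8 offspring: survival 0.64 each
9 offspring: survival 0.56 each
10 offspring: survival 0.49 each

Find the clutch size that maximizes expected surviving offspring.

Expected surviving offspring = c × s(c):
  c=6: 6 × 0.89 = 5.340
  c=7: 7 × 0.77 = 5.390
  c=8: 8 × 0.64 = 5.120
  c=9: 9 × 0.56 = 5.040
  c=10: 10 × 0.49 = 4.900
Maximum at c = 7 (5.390 surviving offspring).

7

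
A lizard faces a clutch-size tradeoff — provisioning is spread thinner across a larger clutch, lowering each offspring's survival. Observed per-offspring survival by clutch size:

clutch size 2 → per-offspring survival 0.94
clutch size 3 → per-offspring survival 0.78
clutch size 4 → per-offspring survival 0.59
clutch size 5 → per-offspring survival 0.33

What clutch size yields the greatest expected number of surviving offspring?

4

Expected surviving offspring = c × s(c):
  c=2: 2 × 0.94 = 1.880
  c=3: 3 × 0.78 = 2.340
  c=4: 4 × 0.59 = 2.360
  c=5: 5 × 0.33 = 1.650
Maximum at c = 4 (2.360 surviving offspring).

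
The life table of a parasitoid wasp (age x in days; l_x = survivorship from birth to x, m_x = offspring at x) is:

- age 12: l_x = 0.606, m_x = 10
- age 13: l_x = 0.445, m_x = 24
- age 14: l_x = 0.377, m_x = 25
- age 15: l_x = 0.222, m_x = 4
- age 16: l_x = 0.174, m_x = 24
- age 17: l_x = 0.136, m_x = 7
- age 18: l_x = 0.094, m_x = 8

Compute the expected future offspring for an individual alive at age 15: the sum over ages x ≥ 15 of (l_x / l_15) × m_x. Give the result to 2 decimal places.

30.49

l_15 = 0.222. Conditional survival from age 15 to x is l_x / l_15.
  x=15: (0.222/0.222) × 4 = 4.0000
  x=16: (0.174/0.222) × 24 = 18.8108
  x=17: (0.136/0.222) × 7 = 4.2883
  x=18: (0.094/0.222) × 8 = 3.3874
Sum = 4.0000 + 18.8108 + 4.2883 + 3.3874 = 30.4865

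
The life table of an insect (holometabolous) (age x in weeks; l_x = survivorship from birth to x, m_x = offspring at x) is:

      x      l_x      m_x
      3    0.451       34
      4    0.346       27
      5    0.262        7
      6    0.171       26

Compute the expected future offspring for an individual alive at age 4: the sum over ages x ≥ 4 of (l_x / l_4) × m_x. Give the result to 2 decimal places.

45.15

l_4 = 0.346. Conditional survival from age 4 to x is l_x / l_4.
  x=4: (0.346/0.346) × 27 = 27.0000
  x=5: (0.262/0.346) × 7 = 5.3006
  x=6: (0.171/0.346) × 26 = 12.8497
Sum = 27.0000 + 5.3006 + 12.8497 = 45.1503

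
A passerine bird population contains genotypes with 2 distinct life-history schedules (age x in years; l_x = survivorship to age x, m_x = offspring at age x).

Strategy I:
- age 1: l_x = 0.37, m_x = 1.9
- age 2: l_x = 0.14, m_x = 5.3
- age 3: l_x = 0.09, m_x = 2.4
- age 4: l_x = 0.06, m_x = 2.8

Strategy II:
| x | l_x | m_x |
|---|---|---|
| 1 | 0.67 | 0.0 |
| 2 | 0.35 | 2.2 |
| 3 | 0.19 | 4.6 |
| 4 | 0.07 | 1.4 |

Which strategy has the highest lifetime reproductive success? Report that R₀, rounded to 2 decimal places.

1.83

Strategy I: R₀ = 0.37×1.9 + 0.14×5.3 + 0.09×2.4 + 0.06×2.8 = 1.8290
Strategy II: R₀ = 0.67×0.0 + 0.35×2.2 + 0.19×4.6 + 0.07×1.4 = 1.7420
Highest R₀: strategy I with 1.8290.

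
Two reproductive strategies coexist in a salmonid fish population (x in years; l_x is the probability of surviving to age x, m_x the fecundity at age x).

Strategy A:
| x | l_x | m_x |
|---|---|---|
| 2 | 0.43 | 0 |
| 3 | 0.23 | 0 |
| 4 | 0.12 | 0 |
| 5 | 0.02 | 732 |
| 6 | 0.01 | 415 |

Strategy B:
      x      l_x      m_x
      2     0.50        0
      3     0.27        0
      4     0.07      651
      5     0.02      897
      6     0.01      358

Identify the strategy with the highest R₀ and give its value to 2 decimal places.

67.09

Strategy A: R₀ = 0.43×0 + 0.23×0 + 0.12×0 + 0.02×732 + 0.01×415 = 18.7900
Strategy B: R₀ = 0.50×0 + 0.27×0 + 0.07×651 + 0.02×897 + 0.01×358 = 67.0900
Highest R₀: strategy B with 67.0900.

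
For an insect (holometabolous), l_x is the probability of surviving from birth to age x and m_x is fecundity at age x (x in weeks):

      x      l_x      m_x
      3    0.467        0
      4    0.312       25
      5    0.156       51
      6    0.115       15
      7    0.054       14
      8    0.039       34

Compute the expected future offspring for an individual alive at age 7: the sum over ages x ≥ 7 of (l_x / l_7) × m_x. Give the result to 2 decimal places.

l_7 = 0.054. Conditional survival from age 7 to x is l_x / l_7.
  x=7: (0.054/0.054) × 14 = 14.0000
  x=8: (0.039/0.054) × 34 = 24.5556
Sum = 14.0000 + 24.5556 = 38.5556

38.56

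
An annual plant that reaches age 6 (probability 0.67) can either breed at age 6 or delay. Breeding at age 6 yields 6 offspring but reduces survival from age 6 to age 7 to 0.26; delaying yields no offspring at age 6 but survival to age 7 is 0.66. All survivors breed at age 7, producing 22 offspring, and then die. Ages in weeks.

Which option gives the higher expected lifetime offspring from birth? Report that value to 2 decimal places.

breed at age 6: R₀ = 0.67 × (6 + 0.26 × 22) = 0.67 × 11.7200 = 7.8524
delay to age 7: R₀ = 0.67 × (0.66 × 22) = 0.67 × 14.5200 = 9.7284
Higher: delay to age 7 (9.7284).

9.73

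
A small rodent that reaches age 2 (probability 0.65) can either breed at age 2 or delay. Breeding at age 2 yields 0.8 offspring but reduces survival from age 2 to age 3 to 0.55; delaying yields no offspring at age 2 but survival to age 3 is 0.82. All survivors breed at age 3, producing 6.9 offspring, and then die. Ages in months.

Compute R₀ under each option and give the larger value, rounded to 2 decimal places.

breed at age 2: R₀ = 0.65 × (0.8 + 0.55 × 6.9) = 0.65 × 4.5950 = 2.9868
delay to age 3: R₀ = 0.65 × (0.82 × 6.9) = 0.65 × 5.6580 = 3.6777
Higher: delay to age 3 (3.6777).

3.68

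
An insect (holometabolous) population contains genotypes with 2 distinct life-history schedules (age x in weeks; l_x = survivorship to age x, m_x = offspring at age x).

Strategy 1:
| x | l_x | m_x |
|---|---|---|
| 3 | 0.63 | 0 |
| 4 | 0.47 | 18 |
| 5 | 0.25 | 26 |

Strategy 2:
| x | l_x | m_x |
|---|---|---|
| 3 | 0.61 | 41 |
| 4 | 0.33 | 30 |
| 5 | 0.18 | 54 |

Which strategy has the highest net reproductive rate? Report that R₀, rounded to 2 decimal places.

Strategy 1: R₀ = 0.63×0 + 0.47×18 + 0.25×26 = 14.9600
Strategy 2: R₀ = 0.61×41 + 0.33×30 + 0.18×54 = 44.6300
Highest R₀: strategy 2 with 44.6300.

44.63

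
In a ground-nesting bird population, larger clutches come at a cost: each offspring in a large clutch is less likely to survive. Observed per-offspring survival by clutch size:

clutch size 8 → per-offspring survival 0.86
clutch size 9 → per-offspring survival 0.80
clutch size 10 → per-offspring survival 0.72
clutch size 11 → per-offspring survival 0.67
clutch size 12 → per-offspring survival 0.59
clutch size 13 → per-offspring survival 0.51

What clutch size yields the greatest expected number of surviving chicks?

Expected surviving chicks = c × s(c):
  c=8: 8 × 0.86 = 6.880
  c=9: 9 × 0.80 = 7.200
  c=10: 10 × 0.72 = 7.200
  c=11: 11 × 0.67 = 7.370
  c=12: 12 × 0.59 = 7.080
  c=13: 13 × 0.51 = 6.630
Maximum at c = 11 (7.370 surviving chicks).

11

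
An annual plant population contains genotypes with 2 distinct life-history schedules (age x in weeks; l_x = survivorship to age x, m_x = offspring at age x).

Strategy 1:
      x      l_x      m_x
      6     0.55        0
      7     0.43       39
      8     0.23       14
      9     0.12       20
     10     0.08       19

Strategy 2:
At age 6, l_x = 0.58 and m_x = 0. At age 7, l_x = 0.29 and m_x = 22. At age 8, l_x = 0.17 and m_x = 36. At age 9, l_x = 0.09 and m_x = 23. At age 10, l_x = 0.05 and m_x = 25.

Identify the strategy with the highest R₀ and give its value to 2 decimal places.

Strategy 1: R₀ = 0.55×0 + 0.43×39 + 0.23×14 + 0.12×20 + 0.08×19 = 23.9100
Strategy 2: R₀ = 0.58×0 + 0.29×22 + 0.17×36 + 0.09×23 + 0.05×25 = 15.8200
Highest R₀: strategy 1 with 23.9100.

23.91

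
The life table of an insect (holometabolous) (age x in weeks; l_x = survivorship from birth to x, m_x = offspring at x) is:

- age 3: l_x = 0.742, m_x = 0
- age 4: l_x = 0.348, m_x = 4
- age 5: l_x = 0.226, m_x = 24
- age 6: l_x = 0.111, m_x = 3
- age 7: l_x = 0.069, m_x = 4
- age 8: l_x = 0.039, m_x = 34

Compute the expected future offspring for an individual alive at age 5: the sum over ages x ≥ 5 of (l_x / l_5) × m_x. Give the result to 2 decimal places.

32.56

l_5 = 0.226. Conditional survival from age 5 to x is l_x / l_5.
  x=5: (0.226/0.226) × 24 = 24.0000
  x=6: (0.111/0.226) × 3 = 1.4735
  x=7: (0.069/0.226) × 4 = 1.2212
  x=8: (0.039/0.226) × 34 = 5.8673
Sum = 24.0000 + 1.4735 + 1.2212 + 5.8673 = 32.5619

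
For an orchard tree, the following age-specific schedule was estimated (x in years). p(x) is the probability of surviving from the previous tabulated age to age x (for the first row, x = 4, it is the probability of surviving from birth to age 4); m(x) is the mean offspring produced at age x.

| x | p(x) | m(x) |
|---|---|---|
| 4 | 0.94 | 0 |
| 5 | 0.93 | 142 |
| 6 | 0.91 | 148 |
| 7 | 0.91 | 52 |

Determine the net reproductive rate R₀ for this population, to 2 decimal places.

279.52

Survivorship from birth: l_x = p_4·p_5·…·p_x.
  l_4 = 0.94000
  l_5 = 0.87420
  l_6 = 0.79552
  l_7 = 0.72393
R₀ = Σ l_x m(x):
  age 4: 0.94000 × 0 = 0.0000
  age 5: 0.87420 × 142 = 124.1364
  age 6: 0.79552 × 148 = 117.7370
  age 7: 0.72393 × 52 = 37.6444
R₀ = 0.0000 + 124.1364 + 117.7370 + 37.6444 = 279.5177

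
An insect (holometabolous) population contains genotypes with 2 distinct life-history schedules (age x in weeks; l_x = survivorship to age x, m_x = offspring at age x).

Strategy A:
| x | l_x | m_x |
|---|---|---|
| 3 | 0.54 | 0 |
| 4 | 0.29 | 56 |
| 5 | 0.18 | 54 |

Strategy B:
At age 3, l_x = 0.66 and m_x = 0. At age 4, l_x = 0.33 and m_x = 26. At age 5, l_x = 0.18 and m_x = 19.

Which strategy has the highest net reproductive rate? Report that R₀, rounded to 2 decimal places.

Strategy A: R₀ = 0.54×0 + 0.29×56 + 0.18×54 = 25.9600
Strategy B: R₀ = 0.66×0 + 0.33×26 + 0.18×19 = 12.0000
Highest R₀: strategy A with 25.9600.

25.96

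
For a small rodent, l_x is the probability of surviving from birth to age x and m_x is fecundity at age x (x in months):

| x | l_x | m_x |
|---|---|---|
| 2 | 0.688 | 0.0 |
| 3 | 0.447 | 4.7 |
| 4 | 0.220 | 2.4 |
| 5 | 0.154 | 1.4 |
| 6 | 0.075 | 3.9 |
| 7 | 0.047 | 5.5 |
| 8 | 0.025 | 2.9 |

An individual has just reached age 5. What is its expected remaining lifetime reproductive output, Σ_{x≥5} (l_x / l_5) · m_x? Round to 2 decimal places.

l_5 = 0.154. Conditional survival from age 5 to x is l_x / l_5.
  x=5: (0.154/0.154) × 1.4 = 1.4000
  x=6: (0.075/0.154) × 3.9 = 1.8994
  x=7: (0.047/0.154) × 5.5 = 1.6786
  x=8: (0.025/0.154) × 2.9 = 0.4708
Sum = 1.4000 + 1.8994 + 1.6786 + 0.4708 = 5.4487

5.45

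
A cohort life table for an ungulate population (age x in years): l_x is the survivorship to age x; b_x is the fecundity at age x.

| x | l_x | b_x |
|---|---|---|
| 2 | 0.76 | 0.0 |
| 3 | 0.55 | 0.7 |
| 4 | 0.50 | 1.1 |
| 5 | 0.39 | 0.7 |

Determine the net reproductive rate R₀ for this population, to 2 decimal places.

1.21

R₀ = Σ l_x b_x:
  age 2: 0.76 × 0.0 = 0.0000
  age 3: 0.55 × 0.7 = 0.3850
  age 4: 0.50 × 1.1 = 0.5500
  age 5: 0.39 × 0.7 = 0.2730
R₀ = 0.0000 + 0.3850 + 0.5500 + 0.2730 = 1.2080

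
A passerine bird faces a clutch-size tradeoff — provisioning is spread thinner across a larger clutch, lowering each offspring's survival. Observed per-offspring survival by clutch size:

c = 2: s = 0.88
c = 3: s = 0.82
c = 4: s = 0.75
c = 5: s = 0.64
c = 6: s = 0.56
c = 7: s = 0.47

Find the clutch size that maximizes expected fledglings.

Expected fledglings = c × s(c):
  c=2: 2 × 0.88 = 1.760
  c=3: 3 × 0.82 = 2.460
  c=4: 4 × 0.75 = 3.000
  c=5: 5 × 0.64 = 3.200
  c=6: 6 × 0.56 = 3.360
  c=7: 7 × 0.47 = 3.290
Maximum at c = 6 (3.360 fledglings).

6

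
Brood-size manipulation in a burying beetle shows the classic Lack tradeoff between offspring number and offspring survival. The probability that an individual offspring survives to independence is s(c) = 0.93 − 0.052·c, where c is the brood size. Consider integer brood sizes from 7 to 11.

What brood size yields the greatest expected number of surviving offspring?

9

Expected surviving offspring = c × s(c):
  c=7: 7 × 0.566 = 3.962
  c=8: 8 × 0.514 = 4.112
  c=9: 9 × 0.462 = 4.158
  c=10: 10 × 0.410 = 4.100
  c=11: 11 × 0.358 = 3.938
Maximum at c = 9 (4.158 surviving offspring).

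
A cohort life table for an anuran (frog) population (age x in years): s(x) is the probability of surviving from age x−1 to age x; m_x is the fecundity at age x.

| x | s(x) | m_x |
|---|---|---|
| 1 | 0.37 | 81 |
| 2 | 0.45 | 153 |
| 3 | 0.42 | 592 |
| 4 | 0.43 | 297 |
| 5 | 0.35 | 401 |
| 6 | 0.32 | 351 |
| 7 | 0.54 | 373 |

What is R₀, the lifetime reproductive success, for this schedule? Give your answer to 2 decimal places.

Survivorship from birth: l_x = s_1·s_2·…·s_x.
  l_1 = 0.37000
  l_2 = 0.16650
  l_3 = 0.06993
  l_4 = 0.03007
  l_5 = 0.01052
  l_6 = 0.00337
  l_7 = 0.00182
R₀ = Σ l_x m_x:
  age 1: 0.37000 × 81 = 29.9700
  age 2: 0.16650 × 153 = 25.4745
  age 3: 0.06993 × 592 = 41.3986
  age 4: 0.03007 × 297 = 8.9308
  age 5: 0.01052 × 401 = 4.2185
  age 6: 0.00337 × 351 = 1.1829
  age 7: 0.00182 × 373 = 0.6789
R₀ = 29.9700 + 25.4745 + 41.3986 + 8.9308 + 4.2185 + 1.1829 + 0.6789 = 111.8541

111.85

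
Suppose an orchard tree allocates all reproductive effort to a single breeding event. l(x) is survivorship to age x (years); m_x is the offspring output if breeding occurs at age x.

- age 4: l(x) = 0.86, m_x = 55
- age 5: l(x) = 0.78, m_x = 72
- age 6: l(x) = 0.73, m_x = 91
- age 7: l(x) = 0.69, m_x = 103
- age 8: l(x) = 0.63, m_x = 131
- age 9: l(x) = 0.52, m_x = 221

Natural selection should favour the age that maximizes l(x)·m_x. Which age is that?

9

Expected offspring if breeding at age x = l(x) × m_x:
  age 4: 0.86 × 55 = 47.300
  age 5: 0.78 × 72 = 56.160
  age 6: 0.73 × 91 = 66.430
  age 7: 0.69 × 103 = 71.070
  age 8: 0.63 × 131 = 82.530
  age 9: 0.52 × 221 = 114.920
Maximum at age 9 (114.920).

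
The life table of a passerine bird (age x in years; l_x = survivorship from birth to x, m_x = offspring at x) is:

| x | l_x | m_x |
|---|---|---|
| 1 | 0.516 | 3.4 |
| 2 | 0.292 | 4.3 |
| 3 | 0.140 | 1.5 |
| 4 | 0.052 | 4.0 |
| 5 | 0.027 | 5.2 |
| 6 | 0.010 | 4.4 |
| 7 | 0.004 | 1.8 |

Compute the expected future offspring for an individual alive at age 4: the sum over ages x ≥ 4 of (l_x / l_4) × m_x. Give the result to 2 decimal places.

l_4 = 0.052. Conditional survival from age 4 to x is l_x / l_4.
  x=4: (0.052/0.052) × 4.0 = 4.0000
  x=5: (0.027/0.052) × 5.2 = 2.7000
  x=6: (0.010/0.052) × 4.4 = 0.8462
  x=7: (0.004/0.052) × 1.8 = 0.1385
Sum = 4.0000 + 2.7000 + 0.8462 + 0.1385 = 7.6846

7.68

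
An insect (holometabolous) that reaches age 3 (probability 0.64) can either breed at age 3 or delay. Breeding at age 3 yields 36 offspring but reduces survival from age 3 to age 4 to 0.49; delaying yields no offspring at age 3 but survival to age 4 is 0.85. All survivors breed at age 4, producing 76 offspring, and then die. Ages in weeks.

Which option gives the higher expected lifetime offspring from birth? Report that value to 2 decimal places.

breed at age 3: R₀ = 0.64 × (36 + 0.49 × 76) = 0.64 × 73.2400 = 46.8736
delay to age 4: R₀ = 0.64 × (0.85 × 76) = 0.64 × 64.6000 = 41.3440
Higher: breed at age 3 (46.8736).

46.87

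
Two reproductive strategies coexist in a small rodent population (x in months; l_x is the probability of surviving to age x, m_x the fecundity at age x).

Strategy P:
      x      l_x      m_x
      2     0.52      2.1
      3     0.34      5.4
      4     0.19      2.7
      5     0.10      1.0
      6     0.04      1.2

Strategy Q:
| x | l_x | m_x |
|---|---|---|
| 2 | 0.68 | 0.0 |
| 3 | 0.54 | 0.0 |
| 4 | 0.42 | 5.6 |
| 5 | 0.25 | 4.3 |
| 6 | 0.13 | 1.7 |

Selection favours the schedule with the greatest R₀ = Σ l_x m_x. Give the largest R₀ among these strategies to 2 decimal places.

3.65

Strategy P: R₀ = 0.52×2.1 + 0.34×5.4 + 0.19×2.7 + 0.10×1.0 + 0.04×1.2 = 3.5890
Strategy Q: R₀ = 0.68×0.0 + 0.54×0.0 + 0.42×5.6 + 0.25×4.3 + 0.13×1.7 = 3.6480
Highest R₀: strategy Q with 3.6480.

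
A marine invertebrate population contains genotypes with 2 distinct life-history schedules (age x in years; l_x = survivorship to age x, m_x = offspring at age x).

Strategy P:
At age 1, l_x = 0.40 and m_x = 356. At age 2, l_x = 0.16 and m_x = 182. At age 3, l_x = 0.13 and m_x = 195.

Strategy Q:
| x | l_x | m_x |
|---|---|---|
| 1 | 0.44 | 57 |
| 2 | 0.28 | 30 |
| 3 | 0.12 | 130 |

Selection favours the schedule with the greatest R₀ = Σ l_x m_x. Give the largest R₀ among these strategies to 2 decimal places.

196.87

Strategy P: R₀ = 0.40×356 + 0.16×182 + 0.13×195 = 196.8700
Strategy Q: R₀ = 0.44×57 + 0.28×30 + 0.12×130 = 49.0800
Highest R₀: strategy P with 196.8700.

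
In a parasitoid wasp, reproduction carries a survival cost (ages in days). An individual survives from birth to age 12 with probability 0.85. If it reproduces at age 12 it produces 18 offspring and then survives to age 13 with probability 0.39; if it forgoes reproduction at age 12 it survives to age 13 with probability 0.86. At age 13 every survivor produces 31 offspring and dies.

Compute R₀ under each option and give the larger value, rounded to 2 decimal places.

25.58

breed at age 12: R₀ = 0.85 × (18 + 0.39 × 31) = 0.85 × 30.0900 = 25.5765
delay to age 13: R₀ = 0.85 × (0.86 × 31) = 0.85 × 26.6600 = 22.6610
Higher: breed at age 12 (25.5765).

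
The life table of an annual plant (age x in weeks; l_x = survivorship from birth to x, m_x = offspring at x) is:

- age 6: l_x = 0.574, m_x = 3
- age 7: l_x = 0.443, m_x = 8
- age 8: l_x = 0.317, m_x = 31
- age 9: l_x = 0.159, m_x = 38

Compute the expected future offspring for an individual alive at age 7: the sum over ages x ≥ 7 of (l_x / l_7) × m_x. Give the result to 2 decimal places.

l_7 = 0.443. Conditional survival from age 7 to x is l_x / l_7.
  x=7: (0.443/0.443) × 8 = 8.0000
  x=8: (0.317/0.443) × 31 = 22.1828
  x=9: (0.159/0.443) × 38 = 13.6388
Sum = 8.0000 + 22.1828 + 13.6388 = 43.8217

43.82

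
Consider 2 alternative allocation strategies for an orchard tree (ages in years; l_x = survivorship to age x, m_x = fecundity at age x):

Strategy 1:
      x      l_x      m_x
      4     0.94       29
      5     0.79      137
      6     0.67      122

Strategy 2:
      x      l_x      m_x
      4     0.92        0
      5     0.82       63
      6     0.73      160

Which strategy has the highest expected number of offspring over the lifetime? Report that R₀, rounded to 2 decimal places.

Strategy 1: R₀ = 0.94×29 + 0.79×137 + 0.67×122 = 217.2300
Strategy 2: R₀ = 0.92×0 + 0.82×63 + 0.73×160 = 168.4600
Highest R₀: strategy 1 with 217.2300.

217.23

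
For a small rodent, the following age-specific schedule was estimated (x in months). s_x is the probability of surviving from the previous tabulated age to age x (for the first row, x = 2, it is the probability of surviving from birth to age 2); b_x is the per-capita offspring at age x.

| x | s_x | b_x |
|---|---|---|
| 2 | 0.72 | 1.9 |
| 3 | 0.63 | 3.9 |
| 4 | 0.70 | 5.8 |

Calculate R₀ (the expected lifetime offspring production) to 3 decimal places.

4.979

Survivorship from birth: l_x = s_2·s_3·…·s_x.
  l_2 = 0.72000
  l_3 = 0.45360
  l_4 = 0.31752
R₀ = Σ l_x b_x:
  age 2: 0.72000 × 1.9 = 1.3680
  age 3: 0.45360 × 3.9 = 1.7690
  age 4: 0.31752 × 5.8 = 1.8416
R₀ = 1.3680 + 1.7690 + 1.8416 = 4.9787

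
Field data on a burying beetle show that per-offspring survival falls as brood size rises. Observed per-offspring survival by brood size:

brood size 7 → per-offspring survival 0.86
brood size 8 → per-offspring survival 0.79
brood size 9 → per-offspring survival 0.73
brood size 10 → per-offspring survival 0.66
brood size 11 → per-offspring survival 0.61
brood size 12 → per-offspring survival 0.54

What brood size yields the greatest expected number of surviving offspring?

Expected surviving offspring = c × s(c):
  c=7: 7 × 0.86 = 6.020
  c=8: 8 × 0.79 = 6.320
  c=9: 9 × 0.73 = 6.570
  c=10: 10 × 0.66 = 6.600
  c=11: 11 × 0.61 = 6.710
  c=12: 12 × 0.54 = 6.480
Maximum at c = 11 (6.710 surviving offspring).

11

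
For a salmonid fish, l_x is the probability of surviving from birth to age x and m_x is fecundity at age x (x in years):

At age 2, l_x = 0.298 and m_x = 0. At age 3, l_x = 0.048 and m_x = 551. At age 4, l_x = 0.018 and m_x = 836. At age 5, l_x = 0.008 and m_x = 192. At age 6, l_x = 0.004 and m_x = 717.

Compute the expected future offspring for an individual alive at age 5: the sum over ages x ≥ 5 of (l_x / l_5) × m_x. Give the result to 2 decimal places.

l_5 = 0.008. Conditional survival from age 5 to x is l_x / l_5.
  x=5: (0.008/0.008) × 192 = 192.0000
  x=6: (0.004/0.008) × 717 = 358.5000
Sum = 192.0000 + 358.5000 = 550.5000

550.50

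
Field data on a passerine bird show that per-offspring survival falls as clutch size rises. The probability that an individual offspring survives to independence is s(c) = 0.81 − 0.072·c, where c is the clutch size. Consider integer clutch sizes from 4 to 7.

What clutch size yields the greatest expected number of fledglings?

6

Expected fledglings = c × s(c):
  c=4: 4 × 0.522 = 2.088
  c=5: 5 × 0.450 = 2.250
  c=6: 6 × 0.378 = 2.268
  c=7: 7 × 0.306 = 2.142
Maximum at c = 6 (2.268 fledglings).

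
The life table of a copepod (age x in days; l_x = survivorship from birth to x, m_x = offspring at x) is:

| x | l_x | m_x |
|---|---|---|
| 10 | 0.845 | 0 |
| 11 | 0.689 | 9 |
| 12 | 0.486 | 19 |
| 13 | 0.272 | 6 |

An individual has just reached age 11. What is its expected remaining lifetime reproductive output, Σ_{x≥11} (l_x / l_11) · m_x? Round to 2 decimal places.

24.77

l_11 = 0.689. Conditional survival from age 11 to x is l_x / l_11.
  x=11: (0.689/0.689) × 9 = 9.0000
  x=12: (0.486/0.689) × 19 = 13.4020
  x=13: (0.272/0.689) × 6 = 2.3687
Sum = 9.0000 + 13.4020 + 2.3687 = 24.7707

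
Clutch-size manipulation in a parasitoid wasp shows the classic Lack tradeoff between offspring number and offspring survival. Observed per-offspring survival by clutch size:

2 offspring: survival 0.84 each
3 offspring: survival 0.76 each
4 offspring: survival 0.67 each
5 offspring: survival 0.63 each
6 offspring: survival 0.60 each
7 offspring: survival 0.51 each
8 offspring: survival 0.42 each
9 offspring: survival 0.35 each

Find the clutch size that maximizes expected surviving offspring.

Expected surviving offspring = c × s(c):
  c=2: 2 × 0.84 = 1.680
  c=3: 3 × 0.76 = 2.280
  c=4: 4 × 0.67 = 2.680
  c=5: 5 × 0.63 = 3.150
  c=6: 6 × 0.60 = 3.600
  c=7: 7 × 0.51 = 3.570
  c=8: 8 × 0.42 = 3.360
  c=9: 9 × 0.35 = 3.150
Maximum at c = 6 (3.600 surviving offspring).

6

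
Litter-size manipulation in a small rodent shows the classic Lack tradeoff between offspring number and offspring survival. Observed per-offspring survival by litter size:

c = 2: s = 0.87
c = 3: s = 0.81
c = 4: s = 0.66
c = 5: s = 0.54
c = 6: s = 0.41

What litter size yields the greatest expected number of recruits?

5

Expected recruits = c × s(c):
  c=2: 2 × 0.87 = 1.740
  c=3: 3 × 0.81 = 2.430
  c=4: 4 × 0.66 = 2.640
  c=5: 5 × 0.54 = 2.700
  c=6: 6 × 0.41 = 2.460
Maximum at c = 5 (2.700 recruits).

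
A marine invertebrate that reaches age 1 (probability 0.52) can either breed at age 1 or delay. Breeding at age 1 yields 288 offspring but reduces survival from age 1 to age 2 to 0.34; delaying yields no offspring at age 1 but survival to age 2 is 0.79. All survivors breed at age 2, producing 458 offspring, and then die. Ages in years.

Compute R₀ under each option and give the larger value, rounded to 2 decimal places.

230.73

breed at age 1: R₀ = 0.52 × (288 + 0.34 × 458) = 0.52 × 443.7200 = 230.7344
delay to age 2: R₀ = 0.52 × (0.79 × 458) = 0.52 × 361.8200 = 188.1464
Higher: breed at age 1 (230.7344).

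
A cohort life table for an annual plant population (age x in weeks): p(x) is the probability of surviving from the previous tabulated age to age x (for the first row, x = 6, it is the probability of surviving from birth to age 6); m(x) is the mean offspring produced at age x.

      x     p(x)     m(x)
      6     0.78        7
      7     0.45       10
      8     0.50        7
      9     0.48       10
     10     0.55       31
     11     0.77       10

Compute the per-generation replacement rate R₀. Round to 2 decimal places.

12.83

Survivorship from birth: l_x = p_6·p_7·…·p_x.
  l_6 = 0.78000
  l_7 = 0.35100
  l_8 = 0.17550
  l_9 = 0.08424
  l_10 = 0.04633
  l_11 = 0.03568
R₀ = Σ l_x m(x):
  age 6: 0.78000 × 7 = 5.4600
  age 7: 0.35100 × 10 = 3.5100
  age 8: 0.17550 × 7 = 1.2285
  age 9: 0.08424 × 10 = 0.8424
  age 10: 0.04633 × 31 = 1.4362
  age 11: 0.03568 × 10 = 0.3568
R₀ = 5.4600 + 3.5100 + 1.2285 + 0.8424 + 1.4362 + 0.3568 = 12.8339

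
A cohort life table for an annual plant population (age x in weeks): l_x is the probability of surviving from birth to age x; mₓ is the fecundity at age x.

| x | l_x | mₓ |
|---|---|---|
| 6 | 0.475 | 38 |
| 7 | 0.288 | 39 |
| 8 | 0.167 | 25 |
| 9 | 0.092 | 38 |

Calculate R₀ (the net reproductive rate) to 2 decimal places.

36.95

R₀ = Σ l_x mₓ:
  age 6: 0.475 × 38 = 18.0500
  age 7: 0.288 × 39 = 11.2320
  age 8: 0.167 × 25 = 4.1750
  age 9: 0.092 × 38 = 3.4960
R₀ = 18.0500 + 11.2320 + 4.1750 + 3.4960 = 36.9530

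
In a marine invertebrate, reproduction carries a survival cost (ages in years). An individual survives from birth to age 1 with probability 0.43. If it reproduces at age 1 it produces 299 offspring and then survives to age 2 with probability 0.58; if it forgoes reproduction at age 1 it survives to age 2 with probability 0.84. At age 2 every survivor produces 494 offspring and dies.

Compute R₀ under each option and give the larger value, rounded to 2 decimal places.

251.77

breed at age 1: R₀ = 0.43 × (299 + 0.58 × 494) = 0.43 × 585.5200 = 251.7736
delay to age 2: R₀ = 0.43 × (0.84 × 494) = 0.43 × 414.9600 = 178.4328
Higher: breed at age 1 (251.7736).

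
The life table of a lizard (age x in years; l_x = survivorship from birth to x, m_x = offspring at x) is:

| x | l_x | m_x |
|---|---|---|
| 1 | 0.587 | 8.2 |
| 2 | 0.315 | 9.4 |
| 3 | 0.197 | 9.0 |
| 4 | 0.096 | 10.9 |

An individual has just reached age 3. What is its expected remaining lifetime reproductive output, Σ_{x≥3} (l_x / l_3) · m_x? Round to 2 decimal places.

l_3 = 0.197. Conditional survival from age 3 to x is l_x / l_3.
  x=3: (0.197/0.197) × 9.0 = 9.0000
  x=4: (0.096/0.197) × 10.9 = 5.3117
Sum = 9.0000 + 5.3117 = 14.3117

14.31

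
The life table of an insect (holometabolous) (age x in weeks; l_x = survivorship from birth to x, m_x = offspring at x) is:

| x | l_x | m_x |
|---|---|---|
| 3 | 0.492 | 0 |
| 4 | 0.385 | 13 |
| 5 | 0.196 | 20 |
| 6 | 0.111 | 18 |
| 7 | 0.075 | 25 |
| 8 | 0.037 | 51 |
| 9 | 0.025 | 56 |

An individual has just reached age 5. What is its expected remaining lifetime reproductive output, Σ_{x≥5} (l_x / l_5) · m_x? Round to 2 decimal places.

56.53

l_5 = 0.196. Conditional survival from age 5 to x is l_x / l_5.
  x=5: (0.196/0.196) × 20 = 20.0000
  x=6: (0.111/0.196) × 18 = 10.1939
  x=7: (0.075/0.196) × 25 = 9.5663
  x=8: (0.037/0.196) × 51 = 9.6276
  x=9: (0.025/0.196) × 56 = 7.1429
Sum = 20.0000 + 10.1939 + 9.5663 + 9.6276 + 7.1429 = 56.5306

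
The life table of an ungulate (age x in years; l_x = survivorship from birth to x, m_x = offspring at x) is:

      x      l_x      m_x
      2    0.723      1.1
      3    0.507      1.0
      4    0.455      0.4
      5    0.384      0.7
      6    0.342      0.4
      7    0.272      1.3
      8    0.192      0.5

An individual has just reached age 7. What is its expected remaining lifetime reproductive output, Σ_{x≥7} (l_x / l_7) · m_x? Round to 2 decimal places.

1.65

l_7 = 0.272. Conditional survival from age 7 to x is l_x / l_7.
  x=7: (0.272/0.272) × 1.3 = 1.3000
  x=8: (0.192/0.272) × 0.5 = 0.3529
Sum = 1.3000 + 0.3529 = 1.6529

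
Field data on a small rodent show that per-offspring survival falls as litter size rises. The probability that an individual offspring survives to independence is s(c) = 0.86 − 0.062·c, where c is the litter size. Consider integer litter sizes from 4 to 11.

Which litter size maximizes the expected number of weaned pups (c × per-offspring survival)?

7

Expected weaned pups = c × s(c):
  c=4: 4 × 0.612 = 2.448
  c=5: 5 × 0.550 = 2.750
  c=6: 6 × 0.488 = 2.928
  c=7: 7 × 0.426 = 2.982
  c=8: 8 × 0.364 = 2.912
  c=9: 9 × 0.302 = 2.718
  c=10: 10 × 0.240 = 2.400
  c=11: 11 × 0.178 = 1.958
Maximum at c = 7 (2.982 weaned pups).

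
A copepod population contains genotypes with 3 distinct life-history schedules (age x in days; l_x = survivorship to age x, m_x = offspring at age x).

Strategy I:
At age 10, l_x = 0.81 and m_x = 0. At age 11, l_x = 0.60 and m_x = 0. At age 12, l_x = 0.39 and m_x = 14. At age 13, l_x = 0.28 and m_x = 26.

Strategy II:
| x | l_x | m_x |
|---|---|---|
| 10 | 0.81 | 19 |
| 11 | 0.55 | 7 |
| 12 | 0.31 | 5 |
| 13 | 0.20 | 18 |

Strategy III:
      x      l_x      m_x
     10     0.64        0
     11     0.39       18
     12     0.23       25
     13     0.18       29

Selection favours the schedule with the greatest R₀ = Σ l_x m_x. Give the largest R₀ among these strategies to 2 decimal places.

Strategy I: R₀ = 0.81×0 + 0.60×0 + 0.39×14 + 0.28×26 = 12.7400
Strategy II: R₀ = 0.81×19 + 0.55×7 + 0.31×5 + 0.20×18 = 24.3900
Strategy III: R₀ = 0.64×0 + 0.39×18 + 0.23×25 + 0.18×29 = 17.9900
Highest R₀: strategy II with 24.3900.

24.39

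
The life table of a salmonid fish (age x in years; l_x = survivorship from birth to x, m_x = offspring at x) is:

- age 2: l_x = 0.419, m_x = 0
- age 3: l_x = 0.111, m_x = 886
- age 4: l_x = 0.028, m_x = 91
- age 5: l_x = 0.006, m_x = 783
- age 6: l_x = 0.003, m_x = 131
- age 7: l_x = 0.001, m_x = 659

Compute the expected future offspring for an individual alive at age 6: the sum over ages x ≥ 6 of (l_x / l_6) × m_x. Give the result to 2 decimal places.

350.67

l_6 = 0.003. Conditional survival from age 6 to x is l_x / l_6.
  x=6: (0.003/0.003) × 131 = 131.0000
  x=7: (0.001/0.003) × 659 = 219.6667
Sum = 131.0000 + 219.6667 = 350.6667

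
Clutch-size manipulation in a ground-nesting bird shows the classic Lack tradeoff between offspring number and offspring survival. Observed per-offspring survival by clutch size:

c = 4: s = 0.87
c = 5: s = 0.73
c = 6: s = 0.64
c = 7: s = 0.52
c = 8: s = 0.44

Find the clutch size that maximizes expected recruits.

Expected recruits = c × s(c):
  c=4: 4 × 0.87 = 3.480
  c=5: 5 × 0.73 = 3.650
  c=6: 6 × 0.64 = 3.840
  c=7: 7 × 0.52 = 3.640
  c=8: 8 × 0.44 = 3.520
Maximum at c = 6 (3.840 recruits).

6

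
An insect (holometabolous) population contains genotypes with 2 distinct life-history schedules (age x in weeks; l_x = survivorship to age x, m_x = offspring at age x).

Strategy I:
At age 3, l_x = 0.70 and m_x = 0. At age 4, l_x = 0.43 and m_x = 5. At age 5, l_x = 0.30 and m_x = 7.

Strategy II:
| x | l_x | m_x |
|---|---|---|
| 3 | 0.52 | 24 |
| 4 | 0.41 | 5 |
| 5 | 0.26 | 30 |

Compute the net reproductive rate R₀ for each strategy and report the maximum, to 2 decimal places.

Strategy I: R₀ = 0.70×0 + 0.43×5 + 0.30×7 = 4.2500
Strategy II: R₀ = 0.52×24 + 0.41×5 + 0.26×30 = 22.3300
Highest R₀: strategy II with 22.3300.

22.33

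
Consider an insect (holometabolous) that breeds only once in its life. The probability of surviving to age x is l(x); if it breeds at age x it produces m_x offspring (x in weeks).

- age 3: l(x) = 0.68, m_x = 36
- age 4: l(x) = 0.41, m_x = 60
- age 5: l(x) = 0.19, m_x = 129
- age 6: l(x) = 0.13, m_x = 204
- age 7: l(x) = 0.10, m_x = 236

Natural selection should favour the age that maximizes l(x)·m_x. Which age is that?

Expected offspring if breeding at age x = l(x) × m_x:
  age 3: 0.68 × 36 = 24.480
  age 4: 0.41 × 60 = 24.600
  age 5: 0.19 × 129 = 24.510
  age 6: 0.13 × 204 = 26.520
  age 7: 0.10 × 236 = 23.600
Maximum at age 6 (26.520).

6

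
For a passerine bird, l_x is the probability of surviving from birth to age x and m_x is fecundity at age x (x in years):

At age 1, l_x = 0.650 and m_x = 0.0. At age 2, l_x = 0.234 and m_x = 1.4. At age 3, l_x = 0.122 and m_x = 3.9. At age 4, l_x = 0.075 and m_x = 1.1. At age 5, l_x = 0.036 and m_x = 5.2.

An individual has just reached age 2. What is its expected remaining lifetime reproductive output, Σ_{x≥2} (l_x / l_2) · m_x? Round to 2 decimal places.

4.59

l_2 = 0.234. Conditional survival from age 2 to x is l_x / l_2.
  x=2: (0.234/0.234) × 1.4 = 1.4000
  x=3: (0.122/0.234) × 3.9 = 2.0333
  x=4: (0.075/0.234) × 1.1 = 0.3526
  x=5: (0.036/0.234) × 5.2 = 0.8000
Sum = 1.4000 + 2.0333 + 0.3526 + 0.8000 = 4.5859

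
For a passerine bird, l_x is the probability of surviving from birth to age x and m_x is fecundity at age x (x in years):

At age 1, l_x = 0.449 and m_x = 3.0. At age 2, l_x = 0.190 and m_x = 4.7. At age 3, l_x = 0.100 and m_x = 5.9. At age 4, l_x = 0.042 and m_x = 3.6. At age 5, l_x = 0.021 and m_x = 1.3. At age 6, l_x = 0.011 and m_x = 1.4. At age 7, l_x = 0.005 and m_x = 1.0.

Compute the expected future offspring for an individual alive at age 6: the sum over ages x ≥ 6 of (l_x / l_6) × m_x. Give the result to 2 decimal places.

1.85

l_6 = 0.011. Conditional survival from age 6 to x is l_x / l_6.
  x=6: (0.011/0.011) × 1.4 = 1.4000
  x=7: (0.005/0.011) × 1.0 = 0.4545
Sum = 1.4000 + 0.4545 = 1.8545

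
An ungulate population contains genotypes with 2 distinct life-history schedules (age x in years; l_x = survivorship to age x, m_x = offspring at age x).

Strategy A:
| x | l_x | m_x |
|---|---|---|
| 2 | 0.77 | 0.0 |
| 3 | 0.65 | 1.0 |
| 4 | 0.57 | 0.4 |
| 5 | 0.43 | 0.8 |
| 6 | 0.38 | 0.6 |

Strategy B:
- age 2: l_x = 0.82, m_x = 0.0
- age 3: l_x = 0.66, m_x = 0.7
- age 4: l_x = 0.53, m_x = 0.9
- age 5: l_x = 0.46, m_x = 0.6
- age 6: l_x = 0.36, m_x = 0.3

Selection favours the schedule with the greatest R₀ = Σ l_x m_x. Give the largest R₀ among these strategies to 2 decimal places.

1.45

Strategy A: R₀ = 0.77×0.0 + 0.65×1.0 + 0.57×0.4 + 0.43×0.8 + 0.38×0.6 = 1.4500
Strategy B: R₀ = 0.82×0.0 + 0.66×0.7 + 0.53×0.9 + 0.46×0.6 + 0.36×0.3 = 1.3230
Highest R₀: strategy A with 1.4500.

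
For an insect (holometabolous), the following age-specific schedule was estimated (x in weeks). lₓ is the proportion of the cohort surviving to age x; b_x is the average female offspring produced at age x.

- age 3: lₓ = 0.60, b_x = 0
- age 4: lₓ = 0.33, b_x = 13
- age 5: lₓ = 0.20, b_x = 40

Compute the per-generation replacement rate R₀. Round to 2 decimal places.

R₀ = Σ lₓ b_x:
  age 3: 0.60 × 0 = 0.0000
  age 4: 0.33 × 13 = 4.2900
  age 5: 0.20 × 40 = 8.0000
R₀ = 0.0000 + 4.2900 + 8.0000 = 12.2900

12.29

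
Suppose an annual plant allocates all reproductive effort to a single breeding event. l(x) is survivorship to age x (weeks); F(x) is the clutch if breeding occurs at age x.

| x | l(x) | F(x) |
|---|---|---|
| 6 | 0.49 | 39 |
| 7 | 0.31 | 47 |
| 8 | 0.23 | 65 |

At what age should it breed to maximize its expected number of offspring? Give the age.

6

Expected offspring if breeding at age x = l(x) × F(x):
  age 6: 0.49 × 39 = 19.110
  age 7: 0.31 × 47 = 14.570
  age 8: 0.23 × 65 = 14.950
Maximum at age 6 (19.110).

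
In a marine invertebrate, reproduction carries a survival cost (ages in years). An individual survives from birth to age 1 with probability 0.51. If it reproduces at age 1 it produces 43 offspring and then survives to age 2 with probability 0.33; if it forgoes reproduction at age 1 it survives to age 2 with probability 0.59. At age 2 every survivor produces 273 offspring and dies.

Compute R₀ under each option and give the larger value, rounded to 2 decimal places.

breed at age 1: R₀ = 0.51 × (43 + 0.33 × 273) = 0.51 × 133.0900 = 67.8759
delay to age 2: R₀ = 0.51 × (0.59 × 273) = 0.51 × 161.0700 = 82.1457
Higher: delay to age 2 (82.1457).

82.15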